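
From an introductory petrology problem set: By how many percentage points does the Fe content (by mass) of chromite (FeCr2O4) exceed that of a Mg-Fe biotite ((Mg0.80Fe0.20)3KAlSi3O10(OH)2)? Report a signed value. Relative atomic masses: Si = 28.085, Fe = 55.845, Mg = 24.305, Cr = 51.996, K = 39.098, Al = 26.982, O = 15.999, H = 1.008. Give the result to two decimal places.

17.27 percentage points

M(FeCr2O4) = 223.833 g/mol, so wt% Fe = 55.845/223.833 × 100 = 24.95%.
M((Mg0.80Fe0.20)3KAlSi3O10(OH)2) = 436.178 g/mol, so wt% Fe = 33.507/436.178 × 100 = 7.68%.
24.95 − 7.68 = 17.27 pp.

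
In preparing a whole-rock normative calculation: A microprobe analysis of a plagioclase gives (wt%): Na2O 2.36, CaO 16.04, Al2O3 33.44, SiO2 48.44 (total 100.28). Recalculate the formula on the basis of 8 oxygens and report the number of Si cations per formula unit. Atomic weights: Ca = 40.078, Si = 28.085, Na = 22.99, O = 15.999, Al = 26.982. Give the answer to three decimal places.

2.36 wt% Na2O ÷ 61.979 g/mol = 0.03808 mol, giving 0.07616 Na and 0.03808 O.
16.04 wt% CaO ÷ 56.077 g/mol = 0.28604 mol, giving 0.28604 Ca and 0.28604 O.
33.44 wt% Al2O3 ÷ 101.961 g/mol = 0.32797 mol, giving 0.65594 Al and 0.98391 O.
48.44 wt% SiO2 ÷ 60.083 g/mol = 0.80622 mol, giving 0.80622 Si and 1.61244 O.
Oxygen sums to 2.92047; scaling by 8/2.92047 = 2.73929 puts the formula on 8 O.
Si: 0.80622 × 2.73929 = 2.208 atoms per formula unit.

2.208 Si apfu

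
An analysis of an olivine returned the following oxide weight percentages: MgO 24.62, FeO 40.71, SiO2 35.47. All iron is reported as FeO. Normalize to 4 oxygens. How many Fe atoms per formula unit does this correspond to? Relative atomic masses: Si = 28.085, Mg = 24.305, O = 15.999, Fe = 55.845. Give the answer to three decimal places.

MgO: 24.62/40.304 = 0.61086 mol → 0.61086 mol Mg, 0.61086 mol O.
FeO: 40.71/71.844 = 0.56664 mol → 0.56664 mol Fe, 0.56664 mol O.
SiO2: 35.47/60.083 = 0.59035 mol → 0.59035 mol Si, 1.18070 mol O.
Total oxygen = 2.35820 mol. Normalization factor = 4/2.35820 = 1.69621.
Fe per 4 O = 0.56664 × 1.69621 = 0.961.

0.961 Fe apfu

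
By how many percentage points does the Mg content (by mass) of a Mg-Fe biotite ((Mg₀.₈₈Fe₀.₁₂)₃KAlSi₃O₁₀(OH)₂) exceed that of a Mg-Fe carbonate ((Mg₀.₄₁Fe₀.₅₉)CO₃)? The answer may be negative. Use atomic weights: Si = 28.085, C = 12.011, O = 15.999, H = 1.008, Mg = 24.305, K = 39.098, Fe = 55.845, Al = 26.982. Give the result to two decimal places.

Mg in (Mg₀.₈₈Fe₀.₁₂)₃KAlSi₃O₁₀(OH)₂: molar mass 428.608 g/mol; 2.64×24.305 = 64.165 g → 14.97 wt%.
Mg in (Mg₀.₄₁Fe₀.₅₉)CO₃: molar mass 102.922 g/mol; 0.41×24.305 = 9.965 g → 9.68 wt%.
Difference = 14.97 − 9.68 = 5.29 percentage points.

5.29 percentage points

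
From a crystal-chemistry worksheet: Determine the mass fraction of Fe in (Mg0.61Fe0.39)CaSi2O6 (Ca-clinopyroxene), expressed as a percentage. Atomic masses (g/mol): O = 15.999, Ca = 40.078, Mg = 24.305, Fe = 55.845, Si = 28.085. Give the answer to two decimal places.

9.52 weight percent

Molar mass of (Mg0.61Fe0.39)CaSi2O6: 0.61*24.305 + 0.39*55.845 + 1*40.078 + 2*28.085 + 6*15.999 = 228.848 g/mol.
Mass of Fe per formula unit: 0.39 × 55.845 = 21.780 g.
Weight fraction Fe = 21.780 / 228.848 = 0.0952.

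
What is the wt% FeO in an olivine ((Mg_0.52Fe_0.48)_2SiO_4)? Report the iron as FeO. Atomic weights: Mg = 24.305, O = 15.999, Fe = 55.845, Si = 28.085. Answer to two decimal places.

40.34 wt%

Molar mass of (Mg_0.52Fe_0.48)_2SiO_4 = 1.04×24.305 + 0.96×55.845 + 1×28.085 + 4×15.999 = 170.969 g/mol.
Each formula unit contains 0.96 Fe, equivalent to 0.96/1 = 0.9600 mol FeO.
M(FeO) = 1×55.845 + 1×15.999 = 71.844 g/mol.
Mass of FeO per formula unit = 0.9600 × 71.844 = 68.970 g.
FeO wt% = 68.970 / 170.969 × 100 = 40.34%.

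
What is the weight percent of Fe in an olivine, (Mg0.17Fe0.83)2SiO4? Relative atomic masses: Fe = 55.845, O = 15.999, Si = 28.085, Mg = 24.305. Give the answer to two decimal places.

M((Mg0.17Fe0.83)2SiO4) = 193.047 g/mol.
Fe contributes 1.66 × 55.845 = 92.703 g per mole.
92.703/193.047 = 0.4802 → 48.02%.

48.02 weight percent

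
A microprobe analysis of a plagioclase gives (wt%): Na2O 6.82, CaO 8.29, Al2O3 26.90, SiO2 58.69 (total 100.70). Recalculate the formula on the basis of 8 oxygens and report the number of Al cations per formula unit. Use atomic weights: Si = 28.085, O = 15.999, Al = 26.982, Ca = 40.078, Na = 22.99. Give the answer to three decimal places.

Na2O: 6.82/61.979 = 0.11004 mol → 0.22008 mol Na, 0.11004 mol O.
CaO: 8.29/56.077 = 0.14783 mol → 0.14783 mol Ca, 0.14783 mol O.
Al2O3: 26.90/101.961 = 0.26383 mol → 0.52766 mol Al, 0.79149 mol O.
SiO2: 58.69/60.083 = 0.97682 mol → 0.97682 mol Si, 1.95364 mol O.
Total oxygen = 3.00300 mol. Normalization factor = 8/3.00300 = 2.66400.
Al per 8 O = 0.52766 × 2.66400 = 1.406.

1.406 Al apfu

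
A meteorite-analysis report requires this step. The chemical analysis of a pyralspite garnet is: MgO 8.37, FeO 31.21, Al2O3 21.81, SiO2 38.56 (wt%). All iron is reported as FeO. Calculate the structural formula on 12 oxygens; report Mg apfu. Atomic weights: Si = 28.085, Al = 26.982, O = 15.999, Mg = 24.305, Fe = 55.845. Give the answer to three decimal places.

0.971 Mg apfu

8.37 wt% MgO ÷ 40.304 g/mol = 0.20767 mol, giving 0.20767 Mg and 0.20767 O.
31.21 wt% FeO ÷ 71.844 g/mol = 0.43441 mol, giving 0.43441 Fe and 0.43441 O.
21.81 wt% Al2O3 ÷ 101.961 g/mol = 0.21391 mol, giving 0.42782 Al and 0.64173 O.
38.56 wt% SiO2 ÷ 60.083 g/mol = 0.64178 mol, giving 0.64178 Si and 1.28356 O.
Oxygen sums to 2.56737; scaling by 12/2.56737 = 4.67404 puts the formula on 12 O.
Mg: 0.20767 × 4.67404 = 0.971 atoms per formula unit.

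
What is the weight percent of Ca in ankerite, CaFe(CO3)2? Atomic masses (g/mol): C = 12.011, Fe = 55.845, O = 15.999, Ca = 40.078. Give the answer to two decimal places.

18.56 wt%

Formula mass = 1×40.078 + 1×55.845 + 2×12.011 + 6×15.999 = 215.939 g/mol, of which 40.078 g is Ca.
So Ca makes up 40.078/215.939 = 0.1856 of the mass, i.e. 18.56%.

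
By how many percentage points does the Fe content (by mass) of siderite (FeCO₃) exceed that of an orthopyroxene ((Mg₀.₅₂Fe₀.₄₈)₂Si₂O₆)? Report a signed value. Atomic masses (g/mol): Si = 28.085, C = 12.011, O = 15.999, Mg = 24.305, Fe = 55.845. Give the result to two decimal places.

25.00 percentage points

First mineral: 55.845 g Fe in 115.853 g formula = 48.20 wt% Fe.
Second mineral: 53.611 g Fe in 231.052 g formula = 23.20 wt% Fe.
48.20% − 23.20% gives a difference of 25.00 percentage points.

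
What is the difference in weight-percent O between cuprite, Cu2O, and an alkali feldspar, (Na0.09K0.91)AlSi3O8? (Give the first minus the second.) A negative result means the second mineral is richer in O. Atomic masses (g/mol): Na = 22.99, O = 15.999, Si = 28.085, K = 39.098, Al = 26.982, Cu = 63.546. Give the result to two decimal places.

O in Cu2O: molar mass 143.091 g/mol; 1×15.999 = 15.999 g → 11.18 wt%.
O in (Na0.09K0.91)AlSi3O8: molar mass 276.877 g/mol; 8×15.999 = 127.992 g → 46.23 wt%.
Difference = 11.18 − 46.23 = -35.05 percentage points.

-35.05 percentage points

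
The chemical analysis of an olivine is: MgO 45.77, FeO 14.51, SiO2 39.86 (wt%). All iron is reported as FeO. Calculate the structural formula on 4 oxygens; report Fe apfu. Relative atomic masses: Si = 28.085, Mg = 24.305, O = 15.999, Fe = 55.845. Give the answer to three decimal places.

0.303 Fe apfu

MgO (M=40.304): mol = 1.13562; Mg = 1.13562, O = 1.13562.
FeO (M=71.844): mol = 0.20197; Fe = 0.20197, O = 0.20197.
SiO2 (M=60.083): mol = 0.66342; Si = 0.66342, O = 1.32684.
ΣO = 2.66443; factor = 4/ΣO = 1.50126.
Fe apfu = 0.20197 × 1.50126 = 0.303.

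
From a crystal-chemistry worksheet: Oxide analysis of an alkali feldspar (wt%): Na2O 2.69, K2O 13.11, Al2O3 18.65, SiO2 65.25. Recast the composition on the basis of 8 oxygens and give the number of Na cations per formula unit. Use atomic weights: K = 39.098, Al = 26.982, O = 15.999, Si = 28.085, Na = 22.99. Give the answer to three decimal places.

0.239 Na apfu

Na2O: 2.69/61.979 = 0.04340 mol → 0.08680 mol Na, 0.04340 mol O.
K2O: 13.11/94.195 = 0.13918 mol → 0.27836 mol K, 0.13918 mol O.
Al2O3: 18.65/101.961 = 0.18291 mol → 0.36582 mol Al, 0.54873 mol O.
SiO2: 65.25/60.083 = 1.08600 mol → 1.08600 mol Si, 2.17200 mol O.
Total oxygen = 2.90331 mol. Normalization factor = 8/2.90331 = 2.75548.
Na per 8 O = 0.08680 × 2.75548 = 0.239.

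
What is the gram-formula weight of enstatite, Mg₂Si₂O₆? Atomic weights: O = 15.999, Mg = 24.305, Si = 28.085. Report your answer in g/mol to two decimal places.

200.77 g/mol

Mg: 2 × 24.305 = 48.6100
Si: 2 × 28.085 = 56.1700
O: 6 × 15.999 = 95.9940
Summing the contributions gives the formula mass.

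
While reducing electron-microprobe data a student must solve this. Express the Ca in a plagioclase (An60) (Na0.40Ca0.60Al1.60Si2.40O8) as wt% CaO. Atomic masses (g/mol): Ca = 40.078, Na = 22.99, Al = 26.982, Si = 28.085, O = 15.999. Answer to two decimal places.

12.38 wt%

Formula mass = 271.810 g/mol.
0.60 Ca → 0.6000 mol CaO per formula unit; M(CaO) = 56.077, so CaO mass = 33.646 g.
33.646/271.810 × 100 = 12.38 wt%.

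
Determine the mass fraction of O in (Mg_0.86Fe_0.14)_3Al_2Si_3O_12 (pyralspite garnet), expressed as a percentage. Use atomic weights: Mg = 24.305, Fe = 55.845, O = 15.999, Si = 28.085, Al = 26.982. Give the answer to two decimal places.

Molar mass of (Mg_0.86Fe_0.14)_3Al_2Si_3O_12: 2.58×24.305 + 0.42×55.845 + 2×26.982 + 3×28.085 + 12×15.999 = 416.369 g/mol.
Mass of O per formula unit: 12 × 15.999 = 191.988 g.
Weight fraction O = 191.988 / 416.369 = 0.4611.

46.11 weight percent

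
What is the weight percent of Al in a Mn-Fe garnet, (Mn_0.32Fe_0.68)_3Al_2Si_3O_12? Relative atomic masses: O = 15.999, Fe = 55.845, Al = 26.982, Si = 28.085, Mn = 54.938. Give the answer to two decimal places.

Molar mass of (Mn_0.32Fe_0.68)_3Al_2Si_3O_12: 0.96×54.938 + 2.04×55.845 + 2×26.982 + 3×28.085 + 12×15.999 = 496.871 g/mol.
Mass of Al per formula unit: 2 × 26.982 = 53.964 g.
Weight fraction Al = 53.964 / 496.871 = 0.1086.

10.86 weight percent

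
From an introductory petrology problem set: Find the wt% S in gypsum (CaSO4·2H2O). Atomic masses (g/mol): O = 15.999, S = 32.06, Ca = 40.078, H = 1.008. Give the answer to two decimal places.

Formula mass = 1×40.078 + 1×32.06 + 6×15.999 + 4×1.008 = 172.164 g/mol, of which 32.060 g is S.
So S makes up 32.060/172.164 = 0.1862 of the mass, i.e. 18.62%.

18.62 wt%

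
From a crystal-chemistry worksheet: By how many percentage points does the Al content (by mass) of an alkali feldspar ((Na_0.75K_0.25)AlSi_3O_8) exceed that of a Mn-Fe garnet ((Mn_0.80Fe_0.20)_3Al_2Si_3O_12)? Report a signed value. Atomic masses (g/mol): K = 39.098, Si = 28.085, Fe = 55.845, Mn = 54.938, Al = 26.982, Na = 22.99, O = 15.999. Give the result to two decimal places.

First mineral: 26.982 g Al in 266.246 g formula = 10.13 wt% Al.
Second mineral: 53.964 g Al in 495.565 g formula = 10.89 wt% Al.
10.13% − 10.89% gives a difference of -0.76 percentage points.

-0.76 percentage points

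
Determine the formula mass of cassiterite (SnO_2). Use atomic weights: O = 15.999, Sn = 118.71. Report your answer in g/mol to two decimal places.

150.71 g/mol

M = 1×118.71 + 2×15.999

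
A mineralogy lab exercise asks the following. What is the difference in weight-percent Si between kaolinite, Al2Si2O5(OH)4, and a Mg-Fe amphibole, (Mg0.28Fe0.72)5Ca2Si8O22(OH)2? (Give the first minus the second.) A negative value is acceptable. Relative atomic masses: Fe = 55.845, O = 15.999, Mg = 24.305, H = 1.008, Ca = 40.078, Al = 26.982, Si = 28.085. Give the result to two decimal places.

Si in Al2Si2O5(OH)4: molar mass 258.157 g/mol; 2×28.085 = 56.170 g → 21.76 wt%.
Si in (Mg0.28Fe0.72)5Ca2Si8O22(OH)2: molar mass 925.897 g/mol; 8×28.085 = 224.680 g → 24.27 wt%.
Difference = 21.76 − 24.27 = -2.51 percentage points.

-2.51 percentage points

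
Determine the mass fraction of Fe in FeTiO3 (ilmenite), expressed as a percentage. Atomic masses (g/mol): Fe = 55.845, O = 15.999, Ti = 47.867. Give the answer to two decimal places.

36.81 wt%

M(FeTiO3) = 151.709 g/mol.
Fe contributes 1 × 55.845 = 55.845 g per mole.
55.845/151.709 = 0.3681 → 36.81%.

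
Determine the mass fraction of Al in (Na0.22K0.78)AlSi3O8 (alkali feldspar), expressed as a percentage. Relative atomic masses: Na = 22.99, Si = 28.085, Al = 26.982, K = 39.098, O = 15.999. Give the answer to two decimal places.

M((Na0.22K0.78)AlSi3O8) = 274.783 g/mol.
Al contributes 1 × 26.982 = 26.982 g per mole.
26.982/274.783 = 0.0982 → 9.82%.

9.82 mass %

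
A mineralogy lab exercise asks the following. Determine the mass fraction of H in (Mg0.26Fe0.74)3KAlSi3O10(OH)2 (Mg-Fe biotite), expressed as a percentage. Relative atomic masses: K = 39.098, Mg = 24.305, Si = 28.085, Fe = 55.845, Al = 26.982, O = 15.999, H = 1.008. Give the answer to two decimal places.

0.41 wt%

Formula mass = 0.78·24.305 + 2.22·55.845 + 1·39.098 + 1·26.982 + 3·28.085 + 12·15.999 + 2·1.008 = 487.273 g/mol, of which 2.016 g is H.
So H makes up 2.016/487.273 = 0.0041 of the mass, i.e. 0.41%.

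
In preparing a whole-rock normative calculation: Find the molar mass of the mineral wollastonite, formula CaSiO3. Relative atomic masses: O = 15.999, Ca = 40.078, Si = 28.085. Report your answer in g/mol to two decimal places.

116.16 g/mol

The formula mass is the sum 1×40.078 + 1×28.085 + 3×15.999.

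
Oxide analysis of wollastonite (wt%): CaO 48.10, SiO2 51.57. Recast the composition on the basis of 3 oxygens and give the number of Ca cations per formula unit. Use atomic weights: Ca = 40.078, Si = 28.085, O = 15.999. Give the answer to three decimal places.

CaO: 48.10/56.077 = 0.85775 mol → 0.85775 mol Ca, 0.85775 mol O.
SiO2: 51.57/60.083 = 0.85831 mol → 0.85831 mol Si, 1.71662 mol O.
Total oxygen = 2.57437 mol. Normalization factor = 3/2.57437 = 1.16533.
Ca per 3 O = 0.85775 × 1.16533 = 1.000.

1.000 Ca apfu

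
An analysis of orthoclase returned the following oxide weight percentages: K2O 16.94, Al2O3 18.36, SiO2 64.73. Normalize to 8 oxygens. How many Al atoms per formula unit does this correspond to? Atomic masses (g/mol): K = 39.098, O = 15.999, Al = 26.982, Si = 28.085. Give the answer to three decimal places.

K2O (M=94.195): mol = 0.17984; K = 0.35968, O = 0.17984.
Al2O3 (M=101.961): mol = 0.18007; Al = 0.36014, O = 0.54021.
SiO2 (M=60.083): mol = 1.07734; Si = 1.07734, O = 2.15468.
ΣO = 2.87473; factor = 8/ΣO = 2.78287.
Al apfu = 0.36014 × 2.78287 = 1.002.

1.002 Al apfu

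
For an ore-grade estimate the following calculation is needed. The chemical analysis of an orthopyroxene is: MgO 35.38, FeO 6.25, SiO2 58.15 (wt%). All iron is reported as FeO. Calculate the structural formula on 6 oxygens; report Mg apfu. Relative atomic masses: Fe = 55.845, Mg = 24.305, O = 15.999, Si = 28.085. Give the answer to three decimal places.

1.816 Mg apfu

MgO: 35.38/40.304 = 0.87783 mol → 0.87783 mol Mg, 0.87783 mol O.
FeO: 6.25/71.844 = 0.08699 mol → 0.08699 mol Fe, 0.08699 mol O.
SiO2: 58.15/60.083 = 0.96783 mol → 0.96783 mol Si, 1.93566 mol O.
Total oxygen = 2.90048 mol. Normalization factor = 6/2.90048 = 2.06862.
Mg per 6 O = 0.87783 × 2.06862 = 1.816.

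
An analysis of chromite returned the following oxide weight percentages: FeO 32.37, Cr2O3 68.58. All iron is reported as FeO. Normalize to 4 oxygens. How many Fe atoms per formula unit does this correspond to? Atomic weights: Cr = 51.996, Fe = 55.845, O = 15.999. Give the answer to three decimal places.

0.999 Fe apfu

32.37 wt% FeO ÷ 71.844 g/mol = 0.45056 mol, giving 0.45056 Fe and 0.45056 O.
68.58 wt% Cr2O3 ÷ 151.989 g/mol = 0.45122 mol, giving 0.90244 Cr and 1.35366 O.
Oxygen sums to 1.80422; scaling by 4/1.80422 = 2.21702 puts the formula on 4 O.
Fe: 0.45056 × 2.21702 = 0.999 atoms per formula unit.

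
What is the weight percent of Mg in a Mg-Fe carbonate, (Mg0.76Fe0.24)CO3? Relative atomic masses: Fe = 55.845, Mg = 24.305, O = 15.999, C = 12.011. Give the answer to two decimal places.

20.10 mass %

M((Mg0.76Fe0.24)CO3) = 91.883 g/mol.
Mg contributes 0.76 × 24.305 = 18.472 g per mole.
18.472/91.883 = 0.2010 → 20.10%.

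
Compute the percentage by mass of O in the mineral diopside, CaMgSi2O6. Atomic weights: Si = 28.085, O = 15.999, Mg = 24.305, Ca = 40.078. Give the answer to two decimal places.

Molar mass of CaMgSi2O6: 1*40.078 + 1*24.305 + 2*28.085 + 6*15.999 = 216.547 g/mol.
Mass of O per formula unit: 6 × 15.999 = 95.994 g.
Weight fraction O = 95.994 / 216.547 = 0.4433.

44.33 weight percent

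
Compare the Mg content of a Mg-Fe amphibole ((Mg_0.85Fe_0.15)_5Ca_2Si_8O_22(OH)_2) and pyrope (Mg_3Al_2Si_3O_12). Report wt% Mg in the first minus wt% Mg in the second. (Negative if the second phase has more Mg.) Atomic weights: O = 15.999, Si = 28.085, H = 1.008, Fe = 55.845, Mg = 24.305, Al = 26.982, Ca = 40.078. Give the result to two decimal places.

First mineral: 103.296 g Mg in 836.008 g formula = 12.36 wt% Mg.
Second mineral: 72.915 g Mg in 403.122 g formula = 18.09 wt% Mg.
12.36% − 18.09% gives a difference of -5.73 percentage points.

-5.73 percentage points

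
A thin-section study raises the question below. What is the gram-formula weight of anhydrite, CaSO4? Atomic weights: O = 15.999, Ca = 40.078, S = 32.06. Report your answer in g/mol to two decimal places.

Ca: 1 × 40.078 = 40.0780
S: 1 × 32.06 = 32.0600
O: 4 × 15.999 = 63.9960
Summing the contributions gives the formula mass.

136.13 g/mol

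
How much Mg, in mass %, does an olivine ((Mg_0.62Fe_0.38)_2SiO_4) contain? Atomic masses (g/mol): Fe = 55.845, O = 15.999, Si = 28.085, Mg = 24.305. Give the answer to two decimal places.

18.30 mass %

M((Mg_0.62Fe_0.38)_2SiO_4) = 164.661 g/mol.
Mg contributes 1.24 × 24.305 = 30.138 g per mole.
30.138/164.661 = 0.1830 → 18.30%.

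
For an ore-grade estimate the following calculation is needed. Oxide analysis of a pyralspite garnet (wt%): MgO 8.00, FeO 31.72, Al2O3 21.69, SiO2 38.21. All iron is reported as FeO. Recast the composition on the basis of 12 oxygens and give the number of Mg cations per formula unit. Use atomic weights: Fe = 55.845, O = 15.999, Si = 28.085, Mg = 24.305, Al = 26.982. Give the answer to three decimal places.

8.00 wt% MgO ÷ 40.304 g/mol = 0.19849 mol, giving 0.19849 Mg and 0.19849 O.
31.72 wt% FeO ÷ 71.844 g/mol = 0.44151 mol, giving 0.44151 Fe and 0.44151 O.
21.69 wt% Al2O3 ÷ 101.961 g/mol = 0.21273 mol, giving 0.42546 Al and 0.63819 O.
38.21 wt% SiO2 ÷ 60.083 g/mol = 0.63595 mol, giving 0.63595 Si and 1.27190 O.
Oxygen sums to 2.55009; scaling by 12/2.55009 = 4.70572 puts the formula on 12 O.
Mg: 0.19849 × 4.70572 = 0.934 atoms per formula unit.

0.934 Mg apfu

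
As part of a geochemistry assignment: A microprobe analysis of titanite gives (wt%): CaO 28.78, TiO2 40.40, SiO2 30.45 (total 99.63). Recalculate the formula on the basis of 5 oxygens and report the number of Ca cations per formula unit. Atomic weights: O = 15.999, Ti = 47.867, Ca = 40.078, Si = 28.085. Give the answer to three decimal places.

28.78 wt% CaO ÷ 56.077 g/mol = 0.51322 mol, giving 0.51322 Ca and 0.51322 O.
40.40 wt% TiO2 ÷ 79.865 g/mol = 0.50585 mol, giving 0.50585 Ti and 1.01170 O.
30.45 wt% SiO2 ÷ 60.083 g/mol = 0.50680 mol, giving 0.50680 Si and 1.01360 O.
Oxygen sums to 2.53852; scaling by 5/2.53852 = 1.96965 puts the formula on 5 O.
Ca: 0.51322 × 1.96965 = 1.011 atoms per formula unit.

1.011 Ca apfu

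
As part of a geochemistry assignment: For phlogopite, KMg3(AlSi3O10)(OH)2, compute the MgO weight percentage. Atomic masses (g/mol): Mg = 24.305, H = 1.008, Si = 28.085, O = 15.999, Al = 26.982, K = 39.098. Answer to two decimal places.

28.98 wt%

Formula mass = 417.254 g/mol.
3 Mg → 3.0000 mol MgO per formula unit; M(MgO) = 40.304, so MgO mass = 120.912 g.
120.912/417.254 × 100 = 28.98 wt%.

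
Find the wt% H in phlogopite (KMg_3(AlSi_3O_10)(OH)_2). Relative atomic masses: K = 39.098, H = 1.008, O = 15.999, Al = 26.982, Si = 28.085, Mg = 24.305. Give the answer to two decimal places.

0.48 wt%

M(KMg_3(AlSi_3O_10)(OH)_2) = 417.254 g/mol.
H contributes 2 × 1.008 = 2.016 g per mole.
2.016/417.254 = 0.0048 → 0.48%.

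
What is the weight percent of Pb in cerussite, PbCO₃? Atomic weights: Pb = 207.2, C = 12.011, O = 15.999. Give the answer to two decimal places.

77.54 mass %

M(PbCO₃) = 267.208 g/mol.
Pb contributes 1 × 207.2 = 207.200 g per mole.
207.200/267.208 = 0.7754 → 77.54%.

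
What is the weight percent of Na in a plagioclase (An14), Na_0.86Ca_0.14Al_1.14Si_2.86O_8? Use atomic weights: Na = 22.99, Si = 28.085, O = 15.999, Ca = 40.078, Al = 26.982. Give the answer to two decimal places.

7.48 weight percent

Molar mass of Na_0.86Ca_0.14Al_1.14Si_2.86O_8: 0.86*22.99 + 0.14*40.078 + 1.14*26.982 + 2.86*28.085 + 8*15.999 = 264.457 g/mol.
Mass of Na per formula unit: 0.86 × 22.99 = 19.771 g.
Weight fraction Na = 19.771 / 264.457 = 0.0748.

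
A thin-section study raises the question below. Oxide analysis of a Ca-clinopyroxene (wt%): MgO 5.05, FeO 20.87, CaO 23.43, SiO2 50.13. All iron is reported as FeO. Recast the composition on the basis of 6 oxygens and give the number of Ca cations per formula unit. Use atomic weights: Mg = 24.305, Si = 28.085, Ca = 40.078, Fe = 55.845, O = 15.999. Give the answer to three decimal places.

1.002 Ca apfu

MgO: 5.05/40.304 = 0.12530 mol → 0.12530 mol Mg, 0.12530 mol O.
FeO: 20.87/71.844 = 0.29049 mol → 0.29049 mol Fe, 0.29049 mol O.
CaO: 23.43/56.077 = 0.41782 mol → 0.41782 mol Ca, 0.41782 mol O.
SiO2: 50.13/60.083 = 0.83435 mol → 0.83435 mol Si, 1.66870 mol O.
Total oxygen = 2.50231 mol. Normalization factor = 6/2.50231 = 2.39778.
Ca per 6 O = 0.41782 × 2.39778 = 1.002.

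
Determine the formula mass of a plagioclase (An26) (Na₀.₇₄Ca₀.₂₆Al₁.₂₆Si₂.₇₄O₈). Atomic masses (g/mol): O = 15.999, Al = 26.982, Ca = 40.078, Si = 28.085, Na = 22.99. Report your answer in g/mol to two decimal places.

The formula mass is the sum 0.74(22.99) + 0.26(40.078) + 1.26(26.982) + 2.74(28.085) + 8(15.999).

266.38 g/mol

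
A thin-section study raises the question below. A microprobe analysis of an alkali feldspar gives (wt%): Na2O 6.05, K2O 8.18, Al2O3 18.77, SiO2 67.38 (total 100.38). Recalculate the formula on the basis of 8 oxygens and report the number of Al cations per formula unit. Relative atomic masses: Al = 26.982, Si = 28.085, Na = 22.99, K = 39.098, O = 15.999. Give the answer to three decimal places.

0.989 Al apfu

6.05 wt% Na2O ÷ 61.979 g/mol = 0.09761 mol, giving 0.19522 Na and 0.09761 O.
8.18 wt% K2O ÷ 94.195 g/mol = 0.08684 mol, giving 0.17368 K and 0.08684 O.
18.77 wt% Al2O3 ÷ 101.961 g/mol = 0.18409 mol, giving 0.36818 Al and 0.55227 O.
67.38 wt% SiO2 ÷ 60.083 g/mol = 1.12145 mol, giving 1.12145 Si and 2.24290 O.
Oxygen sums to 2.97962; scaling by 8/2.97962 = 2.68491 puts the formula on 8 O.
Al: 0.36818 × 2.68491 = 0.989 atoms per formula unit.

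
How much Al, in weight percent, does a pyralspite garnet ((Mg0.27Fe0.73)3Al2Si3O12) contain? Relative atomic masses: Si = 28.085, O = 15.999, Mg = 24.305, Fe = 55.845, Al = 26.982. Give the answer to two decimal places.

11.43 weight percent

Formula mass = 0.81*24.305 + 2.19*55.845 + 2*26.982 + 3*28.085 + 12*15.999 = 472.195 g/mol, of which 53.964 g is Al.
So Al makes up 53.964/472.195 = 0.1143 of the mass, i.e. 11.43%.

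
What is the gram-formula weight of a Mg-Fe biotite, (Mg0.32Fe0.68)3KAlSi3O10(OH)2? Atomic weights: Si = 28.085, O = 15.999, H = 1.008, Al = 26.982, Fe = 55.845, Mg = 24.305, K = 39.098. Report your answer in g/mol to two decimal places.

481.60 g/mol

Mg: 0.96 × 24.305 = 23.3328
Fe: 2.04 × 55.845 = 113.9238
K: 1 × 39.098 = 39.0980
Al: 1 × 26.982 = 26.9820
Si: 3 × 28.085 = 84.2550
O: 12 × 15.999 = 191.9880
H: 2 × 1.008 = 2.0160
Summing the contributions gives the formula mass.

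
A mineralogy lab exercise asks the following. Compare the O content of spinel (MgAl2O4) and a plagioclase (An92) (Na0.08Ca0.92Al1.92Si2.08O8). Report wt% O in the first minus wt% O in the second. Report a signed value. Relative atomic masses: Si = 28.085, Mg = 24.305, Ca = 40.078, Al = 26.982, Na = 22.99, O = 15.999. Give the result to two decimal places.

-1.24 percentage points

O in MgAl2O4: molar mass 142.265 g/mol; 4×15.999 = 63.996 g → 44.98 wt%.
O in Na0.08Ca0.92Al1.92Si2.08O8: molar mass 276.925 g/mol; 8×15.999 = 127.992 g → 46.22 wt%.
Difference = 44.98 − 46.22 = -1.24 percentage points.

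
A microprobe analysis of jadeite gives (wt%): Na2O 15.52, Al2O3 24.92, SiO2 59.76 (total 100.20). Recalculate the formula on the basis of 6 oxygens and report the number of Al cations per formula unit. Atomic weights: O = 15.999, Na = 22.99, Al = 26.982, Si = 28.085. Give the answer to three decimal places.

Na2O: 15.52/61.979 = 0.25041 mol → 0.50082 mol Na, 0.25041 mol O.
Al2O3: 24.92/101.961 = 0.24441 mol → 0.48882 mol Al, 0.73323 mol O.
SiO2: 59.76/60.083 = 0.99462 mol → 0.99462 mol Si, 1.98924 mol O.
Total oxygen = 2.97288 mol. Normalization factor = 6/2.97288 = 2.01824.
Al per 6 O = 0.48882 × 2.01824 = 0.987.

0.987 Al apfu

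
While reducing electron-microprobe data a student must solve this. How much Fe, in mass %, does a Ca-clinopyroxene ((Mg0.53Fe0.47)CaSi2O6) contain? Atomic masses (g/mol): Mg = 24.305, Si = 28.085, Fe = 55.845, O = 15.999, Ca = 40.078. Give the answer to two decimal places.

11.34 mass %

M((Mg0.53Fe0.47)CaSi2O6) = 231.371 g/mol.
Fe contributes 0.47 × 55.845 = 26.247 g per mole.
26.247/231.371 = 0.1134 → 11.34%.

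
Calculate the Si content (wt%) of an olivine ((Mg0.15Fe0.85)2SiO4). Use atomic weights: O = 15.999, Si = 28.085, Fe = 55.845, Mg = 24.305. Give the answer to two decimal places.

14.45 wt%

Molar mass of (Mg0.15Fe0.85)2SiO4: 0.30·24.305 + 1.70·55.845 + 1·28.085 + 4·15.999 = 194.309 g/mol.
Mass of Si per formula unit: 1 × 28.085 = 28.085 g.
Weight fraction Si = 28.085 / 194.309 = 0.1445.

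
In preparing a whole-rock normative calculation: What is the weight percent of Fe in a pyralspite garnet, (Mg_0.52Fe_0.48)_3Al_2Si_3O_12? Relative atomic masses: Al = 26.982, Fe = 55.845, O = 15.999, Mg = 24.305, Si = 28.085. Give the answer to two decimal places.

17.93 weight percent

Formula mass = 1.56*24.305 + 1.44*55.845 + 2*26.982 + 3*28.085 + 12*15.999 = 448.540 g/mol, of which 80.417 g is Fe.
So Fe makes up 80.417/448.540 = 0.1793 of the mass, i.e. 17.93%.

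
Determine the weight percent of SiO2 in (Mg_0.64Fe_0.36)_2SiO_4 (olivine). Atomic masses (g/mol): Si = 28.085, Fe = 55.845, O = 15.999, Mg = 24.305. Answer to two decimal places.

36.77 wt%

M((Mg_0.64Fe_0.36)_2SiO_4) = 163.400 g/mol; M(SiO2) = 60.083 g/mol.
Moles SiO2 per formula unit = 1 Si ÷ 1 = 1.0000.
SiO2 fraction = (1.0000 × 60.083) / 163.400 = 60.083/163.400 = 0.3677.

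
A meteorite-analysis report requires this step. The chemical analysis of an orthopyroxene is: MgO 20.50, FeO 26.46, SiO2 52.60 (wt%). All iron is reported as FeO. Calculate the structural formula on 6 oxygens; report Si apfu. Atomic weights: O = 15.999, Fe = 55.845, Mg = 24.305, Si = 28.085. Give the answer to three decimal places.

1.999 Si apfu

MgO (M=40.304): mol = 0.50863; Mg = 0.50863, O = 0.50863.
FeO (M=71.844): mol = 0.36830; Fe = 0.36830, O = 0.36830.
SiO2 (M=60.083): mol = 0.87546; Si = 0.87546, O = 1.75092.
ΣO = 2.62785; factor = 6/ΣO = 2.28324.
Si apfu = 0.87546 × 2.28324 = 1.999.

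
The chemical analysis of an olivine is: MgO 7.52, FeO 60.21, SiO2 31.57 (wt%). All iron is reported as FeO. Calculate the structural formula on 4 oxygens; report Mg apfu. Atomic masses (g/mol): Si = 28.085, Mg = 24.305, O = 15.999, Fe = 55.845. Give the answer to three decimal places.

0.360 Mg apfu

7.52 wt% MgO ÷ 40.304 g/mol = 0.18658 mol, giving 0.18658 Mg and 0.18658 O.
60.21 wt% FeO ÷ 71.844 g/mol = 0.83807 mol, giving 0.83807 Fe and 0.83807 O.
31.57 wt% SiO2 ÷ 60.083 g/mol = 0.52544 mol, giving 0.52544 Si and 1.05088 O.
Oxygen sums to 2.07553; scaling by 4/2.07553 = 1.92722 puts the formula on 4 O.
Mg: 0.18658 × 1.92722 = 0.360 atoms per formula unit.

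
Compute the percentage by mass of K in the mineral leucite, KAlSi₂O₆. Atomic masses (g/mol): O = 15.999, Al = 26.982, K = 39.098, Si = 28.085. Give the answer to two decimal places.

M(KAlSi₂O₆) = 218.244 g/mol.
K contributes 1 × 39.098 = 39.098 g per mole.
39.098/218.244 = 0.1791 → 17.91%.

17.91 mass %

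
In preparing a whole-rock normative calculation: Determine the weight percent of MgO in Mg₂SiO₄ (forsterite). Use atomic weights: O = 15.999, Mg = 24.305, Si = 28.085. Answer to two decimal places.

57.29 wt%

Molar mass of Mg₂SiO₄ = 2×24.305 + 1×28.085 + 4×15.999 = 140.691 g/mol.
Each formula unit contains 2 Mg, equivalent to 2/1 = 2.0000 mol MgO.
M(MgO) = 1×24.305 + 1×15.999 = 40.304 g/mol.
Mass of MgO per formula unit = 2.0000 × 40.304 = 80.608 g.
MgO wt% = 80.608 / 140.691 × 100 = 57.29%.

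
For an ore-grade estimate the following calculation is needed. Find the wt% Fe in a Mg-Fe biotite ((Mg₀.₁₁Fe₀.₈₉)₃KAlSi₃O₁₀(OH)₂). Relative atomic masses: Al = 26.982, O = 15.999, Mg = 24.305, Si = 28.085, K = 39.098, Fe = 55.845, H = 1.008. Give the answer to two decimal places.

M((Mg₀.₁₁Fe₀.₈₉)₃KAlSi₃O₁₀(OH)₂) = 501.466 g/mol.
Fe contributes 2.67 × 55.845 = 149.106 g per mole.
149.106/501.466 = 0.2973 → 29.73%.

29.73 mass %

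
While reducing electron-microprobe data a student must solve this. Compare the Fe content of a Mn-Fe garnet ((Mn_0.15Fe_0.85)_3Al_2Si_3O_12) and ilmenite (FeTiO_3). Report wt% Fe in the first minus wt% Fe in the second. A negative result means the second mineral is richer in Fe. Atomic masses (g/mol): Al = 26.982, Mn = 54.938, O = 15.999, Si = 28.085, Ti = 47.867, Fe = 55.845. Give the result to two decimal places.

-8.18 percentage points

First mineral: 142.405 g Fe in 497.334 g formula = 28.63 wt% Fe.
Second mineral: 55.845 g Fe in 151.709 g formula = 36.81 wt% Fe.
28.63% − 36.81% gives a difference of -8.18 percentage points.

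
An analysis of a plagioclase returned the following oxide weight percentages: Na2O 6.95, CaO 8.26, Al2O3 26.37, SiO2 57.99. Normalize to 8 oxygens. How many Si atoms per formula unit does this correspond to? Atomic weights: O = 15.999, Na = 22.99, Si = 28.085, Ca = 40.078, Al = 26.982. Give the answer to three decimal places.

2.604 Si apfu

Na2O: 6.95/61.979 = 0.11213 mol → 0.22426 mol Na, 0.11213 mol O.
CaO: 8.26/56.077 = 0.14730 mol → 0.14730 mol Ca, 0.14730 mol O.
Al2O3: 26.37/101.961 = 0.25863 mol → 0.51726 mol Al, 0.77589 mol O.
SiO2: 57.99/60.083 = 0.96516 mol → 0.96516 mol Si, 1.93032 mol O.
Total oxygen = 2.96564 mol. Normalization factor = 8/2.96564 = 2.69756.
Si per 8 O = 0.96516 × 2.69756 = 2.604.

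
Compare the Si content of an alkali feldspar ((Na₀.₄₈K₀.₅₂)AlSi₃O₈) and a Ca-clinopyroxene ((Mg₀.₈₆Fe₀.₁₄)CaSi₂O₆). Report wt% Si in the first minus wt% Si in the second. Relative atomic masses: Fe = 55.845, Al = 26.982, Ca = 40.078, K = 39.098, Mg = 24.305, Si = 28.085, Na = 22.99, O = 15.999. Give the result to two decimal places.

5.72 percentage points

M((Na₀.₄₈K₀.₅₂)AlSi₃O₈) = 270.595 g/mol, so wt% Si = 84.255/270.595 × 100 = 31.14%.
M((Mg₀.₈₆Fe₀.₁₄)CaSi₂O₆) = 220.963 g/mol, so wt% Si = 56.170/220.963 × 100 = 25.42%.
31.14 − 25.42 = 5.72 pp.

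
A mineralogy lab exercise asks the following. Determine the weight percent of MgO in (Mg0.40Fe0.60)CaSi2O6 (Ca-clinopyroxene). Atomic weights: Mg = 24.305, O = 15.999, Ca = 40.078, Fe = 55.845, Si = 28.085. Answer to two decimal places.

Molar mass of (Mg0.40Fe0.60)CaSi2O6 = 0.40·24.305 + 0.60·55.845 + 1·40.078 + 2·28.085 + 6·15.999 = 235.471 g/mol.
Each formula unit contains 0.40 Mg, equivalent to 0.40/1 = 0.4000 mol MgO.
M(MgO) = 1×24.305 + 1×15.999 = 40.304 g/mol.
Mass of MgO per formula unit = 0.4000 × 40.304 = 16.122 g.
MgO wt% = 16.122 / 235.471 × 100 = 6.85%.

6.85 wt%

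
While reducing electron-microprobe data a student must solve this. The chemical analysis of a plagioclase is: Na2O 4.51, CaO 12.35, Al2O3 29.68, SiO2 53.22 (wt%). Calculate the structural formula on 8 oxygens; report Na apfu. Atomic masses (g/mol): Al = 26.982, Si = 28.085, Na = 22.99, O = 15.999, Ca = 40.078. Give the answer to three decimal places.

0.396 Na apfu

Na2O (M=61.979): mol = 0.07277; Na = 0.14554, O = 0.07277.
CaO (M=56.077): mol = 0.22023; Ca = 0.22023, O = 0.22023.
Al2O3 (M=101.961): mol = 0.29109; Al = 0.58218, O = 0.87327.
SiO2 (M=60.083): mol = 0.88577; Si = 0.88577, O = 1.77154.
ΣO = 2.93781; factor = 8/ΣO = 2.72312.
Na apfu = 0.14554 × 2.72312 = 0.396.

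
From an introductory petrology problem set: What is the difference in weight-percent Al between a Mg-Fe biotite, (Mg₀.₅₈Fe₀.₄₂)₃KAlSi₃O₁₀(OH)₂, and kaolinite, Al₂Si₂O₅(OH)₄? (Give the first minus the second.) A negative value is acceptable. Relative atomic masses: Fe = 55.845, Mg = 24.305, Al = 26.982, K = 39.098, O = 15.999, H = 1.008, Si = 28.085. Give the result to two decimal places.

-15.00 percentage points

First mineral: 26.982 g Al in 456.994 g formula = 5.90 wt% Al.
Second mineral: 53.964 g Al in 258.157 g formula = 20.90 wt% Al.
5.90% − 20.90% gives a difference of -15.00 percentage points.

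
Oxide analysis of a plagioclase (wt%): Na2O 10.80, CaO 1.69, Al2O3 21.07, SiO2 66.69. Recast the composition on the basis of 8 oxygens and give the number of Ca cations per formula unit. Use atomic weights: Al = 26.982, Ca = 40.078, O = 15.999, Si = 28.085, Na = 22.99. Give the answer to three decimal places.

0.079 Ca apfu

Na2O: 10.80/61.979 = 0.17425 mol → 0.34850 mol Na, 0.17425 mol O.
CaO: 1.69/56.077 = 0.03014 mol → 0.03014 mol Ca, 0.03014 mol O.
Al2O3: 21.07/101.961 = 0.20665 mol → 0.41330 mol Al, 0.61995 mol O.
SiO2: 66.69/60.083 = 1.10996 mol → 1.10996 mol Si, 2.21992 mol O.
Total oxygen = 3.04426 mol. Normalization factor = 8/3.04426 = 2.62790.
Ca per 8 O = 0.03014 × 2.62790 = 0.079.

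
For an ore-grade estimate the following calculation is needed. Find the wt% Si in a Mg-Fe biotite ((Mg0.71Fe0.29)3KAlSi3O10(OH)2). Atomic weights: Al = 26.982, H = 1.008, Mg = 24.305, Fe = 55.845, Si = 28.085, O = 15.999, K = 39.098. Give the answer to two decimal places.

18.95 mass %

Formula mass = 2.13*24.305 + 0.87*55.845 + 1*39.098 + 1*26.982 + 3*28.085 + 12*15.999 + 2*1.008 = 444.694 g/mol, of which 84.255 g is Si.
So Si makes up 84.255/444.694 = 0.1895 of the mass, i.e. 18.95%.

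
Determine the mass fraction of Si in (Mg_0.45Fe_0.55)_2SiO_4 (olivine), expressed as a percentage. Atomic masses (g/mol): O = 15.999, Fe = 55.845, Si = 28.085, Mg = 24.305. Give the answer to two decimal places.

M((Mg_0.45Fe_0.55)_2SiO_4) = 175.385 g/mol.
Si contributes 1 × 28.085 = 28.085 g per mole.
28.085/175.385 = 0.1601 → 16.01%.

16.01 mass %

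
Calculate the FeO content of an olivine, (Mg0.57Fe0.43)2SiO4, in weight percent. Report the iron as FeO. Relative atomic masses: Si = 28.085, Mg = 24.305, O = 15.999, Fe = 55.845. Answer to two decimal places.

36.82 wt%

M((Mg0.57Fe0.43)2SiO4) = 167.815 g/mol; M(FeO) = 71.844 g/mol.
Moles FeO per formula unit = 0.86 Fe ÷ 1 = 0.8600.
FeO fraction = (0.8600 × 71.844) / 167.815 = 61.786/167.815 = 0.3682.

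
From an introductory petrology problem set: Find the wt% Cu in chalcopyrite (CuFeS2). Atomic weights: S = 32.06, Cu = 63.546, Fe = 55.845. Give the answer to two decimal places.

M(CuFeS2) = 183.511 g/mol.
Cu contributes 1 × 63.546 = 63.546 g per mole.
63.546/183.511 = 0.3463 → 34.63%.

34.63 wt%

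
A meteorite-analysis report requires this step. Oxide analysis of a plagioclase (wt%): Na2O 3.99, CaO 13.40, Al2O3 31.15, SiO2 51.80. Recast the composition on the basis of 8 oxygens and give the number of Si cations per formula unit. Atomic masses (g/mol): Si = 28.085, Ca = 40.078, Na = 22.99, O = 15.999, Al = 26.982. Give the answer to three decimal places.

3.99 wt% Na2O ÷ 61.979 g/mol = 0.06438 mol, giving 0.12876 Na and 0.06438 O.
13.40 wt% CaO ÷ 56.077 g/mol = 0.23896 mol, giving 0.23896 Ca and 0.23896 O.
31.15 wt% Al2O3 ÷ 101.961 g/mol = 0.30551 mol, giving 0.61102 Al and 0.91653 O.
51.80 wt% SiO2 ÷ 60.083 g/mol = 0.86214 mol, giving 0.86214 Si and 1.72428 O.
Oxygen sums to 2.94415; scaling by 8/2.94415 = 2.71725 puts the formula on 8 O.
Si: 0.86214 × 2.71725 = 2.343 atoms per formula unit.

2.343 Si apfu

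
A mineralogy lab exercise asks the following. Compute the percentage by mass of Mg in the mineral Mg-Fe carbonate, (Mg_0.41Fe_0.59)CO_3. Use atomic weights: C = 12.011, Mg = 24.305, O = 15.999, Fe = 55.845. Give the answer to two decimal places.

Molar mass of (Mg_0.41Fe_0.59)CO_3: 0.41×24.305 + 0.59×55.845 + 1×12.011 + 3×15.999 = 102.922 g/mol.
Mass of Mg per formula unit: 0.41 × 24.305 = 9.965 g.
Weight fraction Mg = 9.965 / 102.922 = 0.0968.

9.68 weight percent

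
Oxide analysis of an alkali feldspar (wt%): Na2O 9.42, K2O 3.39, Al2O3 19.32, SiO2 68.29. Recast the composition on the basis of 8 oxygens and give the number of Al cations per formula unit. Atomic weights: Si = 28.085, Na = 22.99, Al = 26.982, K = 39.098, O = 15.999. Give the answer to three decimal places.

Na2O: 9.42/61.979 = 0.15199 mol → 0.30398 mol Na, 0.15199 mol O.
K2O: 3.39/94.195 = 0.03599 mol → 0.07198 mol K, 0.03599 mol O.
Al2O3: 19.32/101.961 = 0.18948 mol → 0.37896 mol Al, 0.56844 mol O.
SiO2: 68.29/60.083 = 1.13659 mol → 1.13659 mol Si, 2.27318 mol O.
Total oxygen = 3.02960 mol. Normalization factor = 8/3.02960 = 2.64061.
Al per 8 O = 0.37896 × 2.64061 = 1.001.

1.001 Al apfu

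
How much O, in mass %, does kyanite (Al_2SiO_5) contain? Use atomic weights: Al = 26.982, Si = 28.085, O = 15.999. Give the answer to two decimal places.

Molar mass of Al_2SiO_5: 2×26.982 + 1×28.085 + 5×15.999 = 162.044 g/mol.
Mass of O per formula unit: 5 × 15.999 = 79.995 g.
Weight fraction O = 79.995 / 162.044 = 0.4937.

49.37 mass %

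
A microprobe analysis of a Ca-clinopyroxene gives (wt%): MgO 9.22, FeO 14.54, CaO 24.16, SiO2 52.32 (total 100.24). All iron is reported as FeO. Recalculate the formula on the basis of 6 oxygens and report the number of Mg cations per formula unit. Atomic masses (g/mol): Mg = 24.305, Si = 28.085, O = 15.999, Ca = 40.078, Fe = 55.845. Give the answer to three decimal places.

MgO: 9.22/40.304 = 0.22876 mol → 0.22876 mol Mg, 0.22876 mol O.
FeO: 14.54/71.844 = 0.20238 mol → 0.20238 mol Fe, 0.20238 mol O.
CaO: 24.16/56.077 = 0.43084 mol → 0.43084 mol Ca, 0.43084 mol O.
SiO2: 52.32/60.083 = 0.87080 mol → 0.87080 mol Si, 1.74160 mol O.
Total oxygen = 2.60358 mol. Normalization factor = 6/2.60358 = 2.30452.
Mg per 6 O = 0.22876 × 2.30452 = 0.527.

0.527 Mg apfu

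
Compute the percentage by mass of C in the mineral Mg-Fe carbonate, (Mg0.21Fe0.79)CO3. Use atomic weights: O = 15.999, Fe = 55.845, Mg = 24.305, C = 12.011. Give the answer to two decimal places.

Molar mass of (Mg0.21Fe0.79)CO3: 0.21×24.305 + 0.79×55.845 + 1×12.011 + 3×15.999 = 109.230 g/mol.
Mass of C per formula unit: 1 × 12.011 = 12.011 g.
Weight fraction C = 12.011 / 109.230 = 0.1100.

11.00 mass %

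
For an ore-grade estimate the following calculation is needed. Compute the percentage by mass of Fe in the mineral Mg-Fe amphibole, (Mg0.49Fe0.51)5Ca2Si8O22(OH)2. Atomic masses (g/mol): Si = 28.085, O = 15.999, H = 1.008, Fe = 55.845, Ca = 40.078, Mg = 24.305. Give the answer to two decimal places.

Formula mass = 2.45*24.305 + 2.55*55.845 + 2*40.078 + 8*28.085 + 24*15.999 + 2*1.008 = 892.780 g/mol, of which 142.405 g is Fe.
So Fe makes up 142.405/892.780 = 0.1595 of the mass, i.e. 15.95%.

15.95 mass %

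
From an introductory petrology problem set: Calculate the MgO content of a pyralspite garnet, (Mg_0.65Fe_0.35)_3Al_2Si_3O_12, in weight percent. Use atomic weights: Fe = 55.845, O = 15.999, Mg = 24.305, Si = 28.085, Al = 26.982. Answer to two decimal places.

M((Mg_0.65Fe_0.35)_3Al_2Si_3O_12) = 436.239 g/mol; M(MgO) = 40.304 g/mol.
Moles MgO per formula unit = 1.95 Mg ÷ 1 = 1.9500.
MgO fraction = (1.9500 × 40.304) / 436.239 = 78.593/436.239 = 0.1802.

18.02 wt%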